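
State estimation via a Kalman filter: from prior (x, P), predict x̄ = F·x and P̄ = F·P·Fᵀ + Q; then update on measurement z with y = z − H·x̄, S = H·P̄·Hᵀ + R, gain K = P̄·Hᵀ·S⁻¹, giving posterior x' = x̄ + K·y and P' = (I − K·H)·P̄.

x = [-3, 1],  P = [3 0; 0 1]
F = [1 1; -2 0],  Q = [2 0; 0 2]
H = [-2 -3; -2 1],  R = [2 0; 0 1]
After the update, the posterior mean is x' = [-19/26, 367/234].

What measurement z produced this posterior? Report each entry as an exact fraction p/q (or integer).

z = [-3, 3]

x̄ = F·x = [-2, 6]
P̄ = F·P·Fᵀ + Q = [6 -6; -6 14]
S = H·P̄·Hᵀ + R = [80 -42; -42 63]
K = P̄·Hᵀ·S⁻¹ = [-3/26 -33/91; -19/78 205/819]
x' − x̄ = [33/26, -1037/234] = K·y
y = (KᵀK)⁻¹·Kᵀ·(x' − x̄) = [11, -7]
z = y + H·x̄ = [11, -7] + [-14, 10] = [-3, 3]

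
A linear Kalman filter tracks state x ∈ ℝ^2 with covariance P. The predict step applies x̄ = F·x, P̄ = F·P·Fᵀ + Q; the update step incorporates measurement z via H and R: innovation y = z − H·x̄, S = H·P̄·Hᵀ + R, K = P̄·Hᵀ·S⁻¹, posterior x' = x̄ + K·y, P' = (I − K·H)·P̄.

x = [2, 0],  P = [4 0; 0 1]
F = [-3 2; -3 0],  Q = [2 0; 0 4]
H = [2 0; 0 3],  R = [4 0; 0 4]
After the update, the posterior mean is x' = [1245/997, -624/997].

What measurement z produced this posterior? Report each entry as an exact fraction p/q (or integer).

z = [3, -2]

x̄ = F·x = [-6, -6]
P̄ = F·P·Fᵀ + Q = [42 36; 36 40]
S = H·P̄·Hᵀ + R = [172 216; 216 364]
K = P̄·Hᵀ·S⁻¹ = [453/997 27/997; 18/997 318/997]
x' − x̄ = [7227/997, 5358/997] = K·y
y = (KᵀK)⁻¹·Kᵀ·(x' − x̄) = [15, 16]
z = y + H·x̄ = [15, 16] + [-12, -18] = [3, -2]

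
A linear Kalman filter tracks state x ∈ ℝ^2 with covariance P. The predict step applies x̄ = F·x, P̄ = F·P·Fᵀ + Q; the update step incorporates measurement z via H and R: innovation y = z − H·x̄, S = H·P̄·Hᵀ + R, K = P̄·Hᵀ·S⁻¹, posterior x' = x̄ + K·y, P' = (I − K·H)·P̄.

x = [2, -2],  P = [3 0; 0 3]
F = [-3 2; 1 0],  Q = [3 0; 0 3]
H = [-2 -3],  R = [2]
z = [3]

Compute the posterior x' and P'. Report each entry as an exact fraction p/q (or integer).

x̄ = F·x = [-10, 2]
P̄ = F·P·Fᵀ + Q = [42 -9; -9 6]
y = z − H·x̄ = [-11]
S = H·P̄·Hᵀ + R = [116]
K = P̄·Hᵀ·S⁻¹ = [-57/116; 0]
x' = x̄ + K·y = [-533/116, 2]
P' = (I − K·H)·P̄ = [1623/116 -9; -9 6]

x' = [-533/116, 2]
P' = [1623/116 -9; -9 6]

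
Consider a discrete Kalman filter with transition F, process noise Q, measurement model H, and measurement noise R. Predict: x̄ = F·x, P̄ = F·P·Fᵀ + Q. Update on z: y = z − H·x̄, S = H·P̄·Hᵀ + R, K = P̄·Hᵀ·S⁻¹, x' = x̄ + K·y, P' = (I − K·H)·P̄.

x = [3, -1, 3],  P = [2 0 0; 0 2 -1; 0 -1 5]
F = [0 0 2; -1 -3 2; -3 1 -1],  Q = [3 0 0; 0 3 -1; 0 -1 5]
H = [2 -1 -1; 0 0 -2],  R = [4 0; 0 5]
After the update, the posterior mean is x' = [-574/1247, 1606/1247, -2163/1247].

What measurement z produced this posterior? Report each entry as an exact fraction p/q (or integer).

x̄ = F·x = [6, 6, -13]
P̄ = F·P·Fᵀ + Q = [23 26 -12; 26 55 -16; -12 -16 32]
S = H·P̄·Hᵀ + R = [95 80; 80 133]
K = P̄·Hᵀ·S⁻¹ = [2336/6235 -56/1247; -831/6235 400/1247; -40/1247 -576/1247]
x' − x̄ = [-8056/1247, -5876/1247, 14048/1247] = K·y
y = (KᵀK)⁻¹·Kᵀ·(x' − x̄) = [-20, -23]
z = y + H·x̄ = [-20, -23] + [19, 26] = [-1, 3]

z = [-1, 3]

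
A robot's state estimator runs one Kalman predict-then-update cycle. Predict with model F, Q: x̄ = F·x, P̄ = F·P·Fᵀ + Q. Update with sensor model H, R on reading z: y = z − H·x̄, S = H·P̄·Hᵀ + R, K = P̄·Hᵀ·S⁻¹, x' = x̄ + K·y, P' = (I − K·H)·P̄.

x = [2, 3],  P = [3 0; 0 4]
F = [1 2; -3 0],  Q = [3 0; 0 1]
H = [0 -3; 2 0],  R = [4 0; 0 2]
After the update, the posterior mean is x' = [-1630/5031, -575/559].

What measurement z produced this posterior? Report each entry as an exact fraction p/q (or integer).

z = [3, -1]

x̄ = F·x = [8, -6]
P̄ = F·P·Fᵀ + Q = [22 -9; -9 28]
S = H·P̄·Hᵀ + R = [256 54; 54 90]
K = P̄·Hᵀ·S⁻¹ = [3/1118 4903/10062; -183/559 -2/559]
x' − x̄ = [-41878/5031, 2779/559] = K·y
y = (KᵀK)⁻¹·Kᵀ·(x' − x̄) = [-15, -17]
z = y + H·x̄ = [-15, -17] + [18, 16] = [3, -1]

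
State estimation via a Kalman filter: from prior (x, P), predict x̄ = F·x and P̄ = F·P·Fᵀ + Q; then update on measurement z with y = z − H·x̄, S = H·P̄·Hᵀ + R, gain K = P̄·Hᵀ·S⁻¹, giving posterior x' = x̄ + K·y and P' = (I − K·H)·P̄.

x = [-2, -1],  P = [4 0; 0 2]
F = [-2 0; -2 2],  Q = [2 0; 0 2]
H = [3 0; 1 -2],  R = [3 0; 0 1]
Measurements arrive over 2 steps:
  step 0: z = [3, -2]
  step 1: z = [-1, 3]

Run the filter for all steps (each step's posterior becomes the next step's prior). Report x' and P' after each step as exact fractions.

step 0: x' = [2862/2657, 3970/2657], P' = [866/2657 440/2657; 440/2657 874/2657]
step 1: x' = [-33768/79981, -600052/399905], P' = [24018/79981 11472/79981; 11472/79981 120066/399905]

step 0: x̄ = F·x = [4, 2]
step 0: P̄ = F·P·Fᵀ + Q = [18 16; 16 26]
step 0: y = z − H·x̄ = [-9, -2]
step 0: S = H·P̄·Hᵀ + R = [165 -42; -42 59]
step 0: K = P̄·Hᵀ·S⁻¹ = [866/2657 -14/2657; 440/2657 -1308/2657]
step 0: x' = x̄ + K·y = [2862/2657, 3970/2657]
step 0: P' = (I − K·H)·P̄ = [866/2657 440/2657; 440/2657 874/2657]
step 1: x̄ = F·x = [-5724/2657, 2216/2657]
step 1: P̄ = F·P·Fᵀ + Q = [8778/2657 1704/2657; 1704/2657 8754/2657]
step 1: y = z − H·x̄ = [14515/2657, 18127/2657]
step 1: S = H·P̄·Hᵀ + R = [86973/2657 16110/2657; 16110/2657 39635/2657]
step 1: K = P̄·Hᵀ·S⁻¹ = [24018/79981 1074/79981; 11472/79981 -182772/399905]
step 1: x' = x̄ + K·y = [-33768/79981, -600052/399905]
step 1: P' = (I − K·H)·P̄ = [24018/79981 11472/79981; 11472/79981 120066/399905]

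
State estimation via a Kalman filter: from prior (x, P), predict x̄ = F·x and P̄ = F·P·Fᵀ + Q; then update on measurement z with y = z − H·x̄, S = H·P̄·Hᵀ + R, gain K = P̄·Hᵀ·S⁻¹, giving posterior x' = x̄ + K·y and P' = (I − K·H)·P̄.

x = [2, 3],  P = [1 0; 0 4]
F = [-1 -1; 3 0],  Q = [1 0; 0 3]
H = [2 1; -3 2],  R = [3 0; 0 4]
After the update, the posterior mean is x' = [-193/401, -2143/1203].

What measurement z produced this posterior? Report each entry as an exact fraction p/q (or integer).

x̄ = F·x = [-5, 6]
P̄ = F·P·Fᵀ + Q = [6 -3; -3 12]
S = H·P̄·Hᵀ + R = [27 -15; -15 142]
K = P̄·Hᵀ·S⁻¹ = [102/401 -57/401; 449/1203 109/401]
x' − x̄ = [1812/401, -9361/1203] = K·y
y = (KᵀK)⁻¹·Kᵀ·(x' − x̄) = [1, -30]
z = y + H·x̄ = [1, -30] + [-4, 27] = [-3, -3]

z = [-3, -3]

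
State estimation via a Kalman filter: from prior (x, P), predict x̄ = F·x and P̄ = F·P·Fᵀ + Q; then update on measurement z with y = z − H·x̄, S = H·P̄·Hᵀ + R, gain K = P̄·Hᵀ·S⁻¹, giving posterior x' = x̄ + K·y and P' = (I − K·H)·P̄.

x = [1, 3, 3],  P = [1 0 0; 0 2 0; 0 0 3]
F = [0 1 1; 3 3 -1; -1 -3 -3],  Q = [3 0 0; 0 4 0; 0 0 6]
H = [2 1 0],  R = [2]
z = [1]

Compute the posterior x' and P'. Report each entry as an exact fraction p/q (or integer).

x' = [5/4, -1, -17/2]
P' = [279/80 -13/2 -201/40; -13/2 14 9; -201/40 9 599/20]

x̄ = F·x = [6, 9, -19]
P̄ = F·P·Fᵀ + Q = [8 3 -15; 3 34 -12; -15 -12 52]
y = z − H·x̄ = [-20]
S = H·P̄·Hᵀ + R = [80]
K = P̄·Hᵀ·S⁻¹ = [19/80; 1/2; -21/40]
x' = x̄ + K·y = [5/4, -1, -17/2]
P' = (I − K·H)·P̄ = [279/80 -13/2 -201/40; -13/2 14 9; -201/40 9 599/20]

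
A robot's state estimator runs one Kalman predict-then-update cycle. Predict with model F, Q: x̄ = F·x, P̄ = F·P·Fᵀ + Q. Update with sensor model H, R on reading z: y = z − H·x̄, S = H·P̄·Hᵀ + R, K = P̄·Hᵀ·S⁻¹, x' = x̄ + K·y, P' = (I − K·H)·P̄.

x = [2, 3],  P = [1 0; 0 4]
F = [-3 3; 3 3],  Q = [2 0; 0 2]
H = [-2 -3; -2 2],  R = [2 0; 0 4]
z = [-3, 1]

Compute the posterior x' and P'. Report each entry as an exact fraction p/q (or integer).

x̄ = F·x = [3, 15]
P̄ = F·P·Fᵀ + Q = [47 27; 27 47]
y = z − H·x̄ = [48, -23]
S = H·P̄·Hᵀ + R = [937 -40; -40 164]
K = P̄·Hᵀ·S⁻¹ = [-7575/38017 -11120/38017; -1085/5431 1060/5431]
x' = x̄ + K·y = [6211/38017, 5005/5431]
P' = (I − K·H)·P̄ = [16374/38017 -838/5431; -838/5431 1282/5431]

x' = [6211/38017, 5005/5431]
P' = [16374/38017 -838/5431; -838/5431 1282/5431]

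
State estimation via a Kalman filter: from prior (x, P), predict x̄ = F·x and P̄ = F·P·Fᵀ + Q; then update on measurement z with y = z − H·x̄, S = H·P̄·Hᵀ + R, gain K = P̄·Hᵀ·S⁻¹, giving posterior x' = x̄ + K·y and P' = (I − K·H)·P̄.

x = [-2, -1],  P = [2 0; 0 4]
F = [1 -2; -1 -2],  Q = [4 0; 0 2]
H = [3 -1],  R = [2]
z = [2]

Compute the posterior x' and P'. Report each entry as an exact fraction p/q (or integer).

x̄ = F·x = [0, 4]
P̄ = F·P·Fᵀ + Q = [22 14; 14 20]
y = z − H·x̄ = [6]
S = H·P̄·Hᵀ + R = [136]
K = P̄·Hᵀ·S⁻¹ = [13/34; 11/68]
x' = x̄ + K·y = [39/17, 169/34]
P' = (I − K·H)·P̄ = [36/17 95/17; 95/17 559/34]

x' = [39/17, 169/34]
P' = [36/17 95/17; 95/17 559/34]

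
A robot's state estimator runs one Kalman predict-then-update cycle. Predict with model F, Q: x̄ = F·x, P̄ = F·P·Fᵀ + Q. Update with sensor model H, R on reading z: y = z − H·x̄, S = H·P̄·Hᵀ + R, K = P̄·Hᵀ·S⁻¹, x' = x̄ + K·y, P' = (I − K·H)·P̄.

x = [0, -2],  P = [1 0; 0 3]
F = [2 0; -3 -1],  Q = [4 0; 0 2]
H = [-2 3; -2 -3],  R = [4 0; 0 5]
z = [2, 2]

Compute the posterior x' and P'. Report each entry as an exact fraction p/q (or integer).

x' = [-5100/6229, 494/6229]
P' = [3158/6229 168/6229; 168/6229 1508/6229]

x̄ = F·x = [0, 2]
P̄ = F·P·Fᵀ + Q = [8 -6; -6 14]
y = z − H·x̄ = [-4, 8]
S = H·P̄·Hᵀ + R = [234 -94; -94 91]
K = P̄·Hᵀ·S⁻¹ = [-1453/6229 -1364/6229; 1047/6229 -972/6229]
x' = x̄ + K·y = [-5100/6229, 494/6229]
P' = (I − K·H)·P̄ = [3158/6229 168/6229; 168/6229 1508/6229]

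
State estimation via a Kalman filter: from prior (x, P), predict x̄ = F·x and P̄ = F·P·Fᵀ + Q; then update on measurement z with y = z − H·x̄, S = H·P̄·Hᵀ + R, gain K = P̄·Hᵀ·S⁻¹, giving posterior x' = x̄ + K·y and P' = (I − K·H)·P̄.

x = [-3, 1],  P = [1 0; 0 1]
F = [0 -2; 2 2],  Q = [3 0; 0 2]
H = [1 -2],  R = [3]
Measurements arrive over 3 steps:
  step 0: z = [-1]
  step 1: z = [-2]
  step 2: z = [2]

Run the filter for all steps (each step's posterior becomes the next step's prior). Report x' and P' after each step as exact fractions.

step 0: x̄ = F·x = [-2, -4]
step 0: P̄ = F·P·Fᵀ + Q = [7 -4; -4 10]
step 0: y = z − H·x̄ = [-7]
step 0: S = H·P̄·Hᵀ + R = [66]
step 0: K = P̄·Hᵀ·S⁻¹ = [5/22; -4/11]
step 0: x' = x̄ + K·y = [-79/22, -16/11]
step 0: P' = (I − K·H)·P̄ = [79/22 16/11; 16/11 14/11]
step 1: x̄ = F·x = [32/11, -111/11]
step 1: P̄ = F·P·Fᵀ + Q = [89/11 -120/11; -120/11 364/11]
step 1: y = z − H·x̄ = [-276/11]
step 1: S = H·P̄·Hᵀ + R = [2058/11]
step 1: K = P̄·Hᵀ·S⁻¹ = [47/294; -424/1029]
step 1: x' = x̄ + K·y = [-54/49, 85/343]
step 1: P' = (I − K·H)·P̄ = [139/42 208/147; 208/147 1364/1029]
step 2: x̄ = F·x = [-170/343, -586/343]
step 2: P̄ = F·P·Fᵀ + Q = [8543/1029 -3760/343; -3760/343 10928/343]
step 2: y = z − H·x̄ = [-316/343]
step 2: S = H·P̄·Hᵀ + R = [187886/1029]
step 2: K = P̄·Hᵀ·S⁻¹ = [31103/187886; -38424/93943]
step 2: x' = x̄ + K·y = [-60888/93943, -125098/93943]
step 2: P' = (I − K·H)·P̄ = [619741/187886 131608/93943; 131608/93943 123440/93943]

step 0: x' = [-79/22, -16/11], P' = [79/22 16/11; 16/11 14/11]
step 1: x' = [-54/49, 85/343], P' = [139/42 208/147; 208/147 1364/1029]
step 2: x' = [-60888/93943, -125098/93943], P' = [619741/187886 131608/93943; 131608/93943 123440/93943]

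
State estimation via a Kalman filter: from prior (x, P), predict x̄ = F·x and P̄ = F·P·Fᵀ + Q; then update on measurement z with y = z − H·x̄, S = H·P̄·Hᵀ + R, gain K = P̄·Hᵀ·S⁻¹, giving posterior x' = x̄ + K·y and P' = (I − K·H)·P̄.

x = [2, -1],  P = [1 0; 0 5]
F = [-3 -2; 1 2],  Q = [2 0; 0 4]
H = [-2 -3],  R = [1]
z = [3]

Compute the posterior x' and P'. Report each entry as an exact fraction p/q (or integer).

x' = [-331/74, 145/74]
P' = [2245/74 -1499/74; -1499/74 1009/74]

x̄ = F·x = [-4, 0]
P̄ = F·P·Fᵀ + Q = [31 -23; -23 25]
y = z − H·x̄ = [-5]
S = H·P̄·Hᵀ + R = [74]
K = P̄·Hᵀ·S⁻¹ = [7/74; -29/74]
x' = x̄ + K·y = [-331/74, 145/74]
P' = (I − K·H)·P̄ = [2245/74 -1499/74; -1499/74 1009/74]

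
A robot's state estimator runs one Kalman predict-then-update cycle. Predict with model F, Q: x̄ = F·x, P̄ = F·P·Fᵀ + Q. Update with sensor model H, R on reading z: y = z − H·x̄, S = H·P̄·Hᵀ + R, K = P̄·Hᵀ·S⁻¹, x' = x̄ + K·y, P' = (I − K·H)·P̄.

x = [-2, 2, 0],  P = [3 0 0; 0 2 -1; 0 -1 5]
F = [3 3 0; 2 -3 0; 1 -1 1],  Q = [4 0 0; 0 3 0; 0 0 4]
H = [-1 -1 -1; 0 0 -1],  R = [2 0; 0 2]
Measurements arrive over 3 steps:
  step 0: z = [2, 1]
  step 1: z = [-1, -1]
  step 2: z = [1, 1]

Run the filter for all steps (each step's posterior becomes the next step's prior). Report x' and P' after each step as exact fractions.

step 0: x̄ = F·x = [0, -10, -4]
step 0: P̄ = F·P·Fᵀ + Q = [49 0 0; 0 33 15; 0 15 16]
step 0: y = z − H·x̄ = [-12, -3]
step 0: S = H·P̄·Hᵀ + R = [130 31; 31 18]
step 0: K = P̄·Hᵀ·S⁻¹ = [-126/197 217/197; -57/197 -66/197; -62/1379 -1119/1379]
step 0: x' = x̄ + K·y = [861/197, -1088/197, -1415/1379]
step 0: P' = (I − K·H)·P̄ = [3479/197 -2793/197 -434/197; -2793/197 2775/197 132/197; -434/197 132/197 2238/1379]
step 1: x̄ = F·x = [-681/197, 4986/197, 12228/1379]
step 1: P̄ = F·P·Fᵀ + Q = [6800/197 4278/197 1206/197; 4278/197 72998/197 27984/197; 1206/197 27984/197 82710/1379]
step 1: y = z − H·x̄ = [40984/1379, 10849/1379]
step 1: S = H·P̄·Hᵀ + R = [1112606/1379 287040/1379; 287040/1379 85468/1379]
step 1: K = P̄·Hᵀ·S⁻¹ = [-19414/50053 2771823/2302438; -26590/50053 -584604/1151219; -3120/50053 -1746135/2302438]
step 1: x' = x̄ + K·y = [-12693785/2302438, 6361778/1151219, 2413611/2302438]
step 1: P' = (I − K·H)·P̄ = [20378793/1151219 -16713926/1151219 -2771823/1151219; -16713926/1151219 16767858/1151219 1169208/1151219; -2771823/1151219 1169208/1151219 1746135/1151219]
step 2: x̄ = F·x = [89313/2302438, -31779119/1151219, -11501865/1151219]
step 2: P̄ = F·P·Fᵀ + Q = [38074067/1151219 21503814/1151219 6024960/1151219; 21503814/1151219 436446663/1151219 165579520/1151219; 6024960/1151219 165579520/1151219 69043452/1151219]
step 2: y = z − H·x̄ = [-84170217/2302438, -10350646/1151219]
step 2: S = H·P̄·Hᵀ + R = [932083208/1151219 240647932/1151219; 240647932/1151219 71345890/1151219]
step 2: K = P̄·Hᵀ·S⁻¹ = [-200445845/532905856 315548251/266452928; -287889465/532905856 -132861833/266452928; -8594569/133226464 -49968889/66613232]
step 2: x' = x̄ + K·y = [3348322711/1065811712, -3594464029/1065811712, -236668909/266452928]
step 2: P' = (I − K·H)·P̄ = [9505061633/532905856 -7841976939/532905856 -315548251/133226464; -7841976939/532905856 7886308537/532905856 132861833/133226464; -315548251/133226464 132861833/133226464 49968889/33306616]

step 0: x' = [861/197, -1088/197, -1415/1379], P' = [3479/197 -2793/197 -434/197; -2793/197 2775/197 132/197; -434/197 132/197 2238/1379]
step 1: x' = [-12693785/2302438, 6361778/1151219, 2413611/2302438], P' = [20378793/1151219 -16713926/1151219 -2771823/1151219; -16713926/1151219 16767858/1151219 1169208/1151219; -2771823/1151219 1169208/1151219 1746135/1151219]
step 2: x' = [3348322711/1065811712, -3594464029/1065811712, -236668909/266452928], P' = [9505061633/532905856 -7841976939/532905856 -315548251/133226464; -7841976939/532905856 7886308537/532905856 132861833/133226464; -315548251/133226464 132861833/133226464 49968889/33306616]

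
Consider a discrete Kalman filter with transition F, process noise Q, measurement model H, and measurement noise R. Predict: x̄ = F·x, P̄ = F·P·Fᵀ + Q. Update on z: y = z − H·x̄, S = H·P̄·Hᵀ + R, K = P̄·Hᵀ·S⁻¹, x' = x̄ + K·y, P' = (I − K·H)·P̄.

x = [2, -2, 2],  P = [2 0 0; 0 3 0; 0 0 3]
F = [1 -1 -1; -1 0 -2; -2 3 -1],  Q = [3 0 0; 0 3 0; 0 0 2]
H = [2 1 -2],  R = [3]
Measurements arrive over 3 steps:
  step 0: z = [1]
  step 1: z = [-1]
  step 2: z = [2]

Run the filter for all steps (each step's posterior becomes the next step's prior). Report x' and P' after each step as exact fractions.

step 0: x̄ = F·x = [2, -6, -12]
step 0: P̄ = F·P·Fᵀ + Q = [11 4 -10; 4 17 10; -10 10 40]
step 0: y = z − H·x̄ = [-21]
step 0: S = H·P̄·Hᵀ + R = [280]
step 0: K = P̄·Hᵀ·S⁻¹ = [23/140; 1/56; -9/28]
step 0: x' = x̄ + K·y = [-29/20, -51/8, -21/4]
step 0: P' = (I − K·H)·P̄ = [241/70 89/28 67/14; 89/28 947/56 325/28; 67/14 325/28 155/14]
step 1: x̄ = F·x = [407/40, 239/20, -439/40]
step 1: P̄ = F·P·Fᵀ + Q = [11679/280 5643/140 -13743/280; 5643/140 4891/70 -3671/140; -13743/280 -3671/140 25311/280]
step 1: y = z − H·x̄ = [-221/4]
step 1: S = H·P̄·Hᵀ + R = [17641/14]
step 1: K = P̄·Hᵀ·S⁻¹ = [6213/35282; 2841/17641; -8545/35282]
step 1: x' = x̄ + K·y = [12097/27140, 41419/13570, 65301/27140]
step 1: P' = (I − K·H)·P̄ = [930171/352820 806607/176410 1643583/352820; 806607/176410 3280409/88205 4044401/176410; 1643583/352820 4044401/176410 5816159/352820]
step 2: x̄ = F·x = [-68021/13570, -142699/27140, 159019/27140]
step 2: P̄ = F·P·Fᵀ + Q = [7647609/88205 13424691/176410 -20938521/176410; 13424691/176410 31827599/352820 -31661879/352820; -20938521/176410 -31661879/352820 67020159/352820]
step 2: y = z − H·x̄ = [787101/27140]
step 2: S = H·P̄·Hᵀ + R = [992389819/352820]
step 2: K = P̄·Hᵀ·S⁻¹ = [171784338/992389819; 148850121/992389819; -249456281/992389819]
step 2: x' = x̄ + K·y = [7550791/992389819, -900993209/992389819, -1419987163/992389819]
step 2: P' = (I − K·H)·P̄ = [2402863962/992389819 3046691928/992389819 3668533419/992389819; 3046691928/992389819 26724751117/992389819 16185792305/992389819; 3668533419/992389819 16185792305/992389819 12135613993/992389819]

step 0: x' = [-29/20, -51/8, -21/4], P' = [241/70 89/28 67/14; 89/28 947/56 325/28; 67/14 325/28 155/14]
step 1: x' = [12097/27140, 41419/13570, 65301/27140], P' = [930171/352820 806607/176410 1643583/352820; 806607/176410 3280409/88205 4044401/176410; 1643583/352820 4044401/176410 5816159/352820]
step 2: x' = [7550791/992389819, -900993209/992389819, -1419987163/992389819], P' = [2402863962/992389819 3046691928/992389819 3668533419/992389819; 3046691928/992389819 26724751117/992389819 16185792305/992389819; 3668533419/992389819 16185792305/992389819 12135613993/992389819]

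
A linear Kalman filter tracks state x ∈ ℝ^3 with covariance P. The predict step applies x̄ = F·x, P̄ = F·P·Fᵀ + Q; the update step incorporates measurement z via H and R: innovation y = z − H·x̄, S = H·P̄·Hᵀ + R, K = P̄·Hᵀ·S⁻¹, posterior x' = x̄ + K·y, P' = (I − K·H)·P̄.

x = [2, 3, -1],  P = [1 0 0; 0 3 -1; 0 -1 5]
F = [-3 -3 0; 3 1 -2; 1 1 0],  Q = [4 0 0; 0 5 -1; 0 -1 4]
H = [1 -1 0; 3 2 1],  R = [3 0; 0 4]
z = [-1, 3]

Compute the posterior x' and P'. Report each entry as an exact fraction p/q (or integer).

x̄ = F·x = [-15, 11, 5]
P̄ = F·P·Fᵀ + Q = [40 -24 -12; -24 41 7; -12 7 8]
y = z − H·x̄ = [25, 21]
S = H·P̄·Hᵀ + R = [132 43; 43 204]
K = P̄·Hᵀ·S⁻¹ = [10476/25079 5168/25079; -13991/25079 5039/25079; -3274/25079 -1031/25079]
x' = x̄ + K·y = [-5757/25079, 31913/25079, 21894/25079]
P' = (I − K·H)·P̄ = [22616/25079 -8812/25079 -29552/25079; -8812/25079 33161/25079 -19730/25079; -29552/25079 -19730/25079 123992/25079]

x' = [-5757/25079, 31913/25079, 21894/25079]
P' = [22616/25079 -8812/25079 -29552/25079; -8812/25079 33161/25079 -19730/25079; -29552/25079 -19730/25079 123992/25079]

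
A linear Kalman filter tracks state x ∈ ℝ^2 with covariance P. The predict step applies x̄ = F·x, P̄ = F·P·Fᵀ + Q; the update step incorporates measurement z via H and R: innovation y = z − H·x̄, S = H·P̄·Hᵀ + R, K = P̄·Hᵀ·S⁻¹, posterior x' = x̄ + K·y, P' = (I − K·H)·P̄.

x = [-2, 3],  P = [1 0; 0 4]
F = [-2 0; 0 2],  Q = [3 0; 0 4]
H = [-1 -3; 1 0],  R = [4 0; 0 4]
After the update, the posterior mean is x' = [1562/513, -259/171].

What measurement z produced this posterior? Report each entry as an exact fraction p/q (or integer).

z = [2, 3]

x̄ = F·x = [4, 6]
P̄ = F·P·Fᵀ + Q = [7 0; 0 20]
S = H·P̄·Hᵀ + R = [191 -7; -7 11]
K = P̄·Hᵀ·S⁻¹ = [-7/513 322/513; -55/171 -35/171]
x' − x̄ = [-490/513, -1285/171] = K·y
y = (KᵀK)⁻¹·Kᵀ·(x' − x̄) = [24, -1]
z = y + H·x̄ = [24, -1] + [-22, 4] = [2, 3]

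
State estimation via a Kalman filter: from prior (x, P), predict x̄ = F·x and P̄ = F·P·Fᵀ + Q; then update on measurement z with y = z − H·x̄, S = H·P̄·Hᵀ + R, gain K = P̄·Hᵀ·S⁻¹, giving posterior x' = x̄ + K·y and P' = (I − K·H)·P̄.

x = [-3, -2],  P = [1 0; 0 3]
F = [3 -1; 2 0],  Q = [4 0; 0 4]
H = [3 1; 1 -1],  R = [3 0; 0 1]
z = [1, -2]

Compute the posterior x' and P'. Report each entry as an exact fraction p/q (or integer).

x' = [-475/1699, 1948/1699]
P' = [416/1699 18/1699; 18/1699 1128/1699]

x̄ = F·x = [-7, -6]
P̄ = F·P·Fᵀ + Q = [16 6; 6 8]
y = z − H·x̄ = [28, -1]
S = H·P̄·Hᵀ + R = [191 28; 28 13]
K = P̄·Hᵀ·S⁻¹ = [422/1699 398/1699; 394/1699 -1110/1699]
x' = x̄ + K·y = [-475/1699, 1948/1699]
P' = (I − K·H)·P̄ = [416/1699 18/1699; 18/1699 1128/1699]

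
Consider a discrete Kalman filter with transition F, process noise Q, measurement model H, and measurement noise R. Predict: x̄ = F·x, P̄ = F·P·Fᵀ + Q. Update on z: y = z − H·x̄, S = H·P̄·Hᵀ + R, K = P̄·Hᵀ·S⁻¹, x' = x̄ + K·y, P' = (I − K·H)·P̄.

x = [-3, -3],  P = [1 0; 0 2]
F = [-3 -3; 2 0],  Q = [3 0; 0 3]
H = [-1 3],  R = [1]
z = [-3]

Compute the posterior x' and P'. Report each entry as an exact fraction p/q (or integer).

x̄ = F·x = [18, -6]
P̄ = F·P·Fᵀ + Q = [30 -6; -6 7]
y = z − H·x̄ = [33]
S = H·P̄·Hᵀ + R = [130]
K = P̄·Hᵀ·S⁻¹ = [-24/65; 27/130]
x' = x̄ + K·y = [378/65, 111/130]
P' = (I − K·H)·P̄ = [798/65 258/65; 258/65 181/130]

x' = [378/65, 111/130]
P' = [798/65 258/65; 258/65 181/130]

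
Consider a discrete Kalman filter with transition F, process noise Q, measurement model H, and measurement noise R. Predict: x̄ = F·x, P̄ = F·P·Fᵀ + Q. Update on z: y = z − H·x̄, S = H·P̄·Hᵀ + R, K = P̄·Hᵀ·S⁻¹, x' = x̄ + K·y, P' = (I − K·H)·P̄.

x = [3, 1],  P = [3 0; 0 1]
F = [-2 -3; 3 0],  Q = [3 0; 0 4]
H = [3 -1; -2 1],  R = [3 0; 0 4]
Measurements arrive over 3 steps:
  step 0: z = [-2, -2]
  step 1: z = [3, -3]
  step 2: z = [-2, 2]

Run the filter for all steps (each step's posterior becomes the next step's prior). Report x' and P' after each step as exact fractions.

step 0: x̄ = F·x = [-9, 9]
step 0: P̄ = F·P·Fᵀ + Q = [24 -18; -18 31]
step 0: y = z − H·x̄ = [34, -29]
step 0: S = H·P̄·Hᵀ + R = [358 -265; -265 203]
step 0: K = P̄·Hᵀ·S⁻¹ = [780/2449 222/2449; 500/2449 1461/2449]
step 0: x' = x̄ + K·y = [-1959/2449, -3328/2449]
step 0: P' = (I − K·H)·P̄ = [3228/2449 7344/2449; 7344/2449 20532/2449]
step 1: x̄ = F·x = [13902/2449, -5877/2449]
step 1: P̄ = F·P·Fᵀ + Q = [293175/2449 -85464/2449; -85464/2449 38848/2449]
step 1: y = z − H·x̄ = [-40236/2449, 26334/2449]
step 1: S = H·P̄·Hᵀ + R = [3197554/2449 -2225218/2449; -2225218/2449 1563200/2449]
step 1: K = P̄·Hᵀ·S⁻¹ = [1382013/4779631 -173673/9559262; 538808/4779631 1408404/4779631]
step 1: x' = x̄ + K·y = [3492447/4779631, -5177811/4779631]
step 1: P' = (I − K·H)·P̄ = [3798693/4779631 7250040/4779631; 7250040/4779631 20133696/4779631]
step 2: x̄ = F·x = [8548539/4779631, 10477341/4779631]
step 2: P̄ = F·P·Fᵀ + Q = [297737409/4779631 -88042518/4779631; -88042518/4779631 53306761/4779631]
step 2: y = z − H·x̄ = [-24727538/4779631, 16178999/4779631]
step 2: S = H·P̄·Hᵀ + R = [3275537443/4779631 -2279943805/4779631; -2279943805/4779631 1615544993/4779631]
step 2: K = P̄·Hᵀ·S⁻¹ = [5623880655/19590290854 -351690333/19590290854; 1063993045/9795145427 2892380208/9795145427]
step 2: x' = x̄ + K·y = [4752175479/19590290854, 25757839219/9795145427]
step 2: P' = (I − K·H)·P̄ = [15464880633/19590290854 14761499967/9795145427; 14761499967/9795145427 41092520766/9795145427]

step 0: x' = [-1959/2449, -3328/2449], P' = [3228/2449 7344/2449; 7344/2449 20532/2449]
step 1: x' = [3492447/4779631, -5177811/4779631], P' = [3798693/4779631 7250040/4779631; 7250040/4779631 20133696/4779631]
step 2: x' = [4752175479/19590290854, 25757839219/9795145427], P' = [15464880633/19590290854 14761499967/9795145427; 14761499967/9795145427 41092520766/9795145427]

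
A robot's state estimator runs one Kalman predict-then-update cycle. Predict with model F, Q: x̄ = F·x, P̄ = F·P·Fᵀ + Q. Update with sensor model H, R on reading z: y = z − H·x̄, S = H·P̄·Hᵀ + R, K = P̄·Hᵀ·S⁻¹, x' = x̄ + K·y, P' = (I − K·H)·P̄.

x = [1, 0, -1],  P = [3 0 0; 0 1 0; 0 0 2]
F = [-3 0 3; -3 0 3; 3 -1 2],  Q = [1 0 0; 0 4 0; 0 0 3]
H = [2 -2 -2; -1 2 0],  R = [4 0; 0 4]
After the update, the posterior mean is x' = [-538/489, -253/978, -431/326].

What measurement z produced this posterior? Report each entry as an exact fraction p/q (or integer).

z = [1, 1]

x̄ = F·x = [-6, -6, 1]
P̄ = F·P·Fᵀ + Q = [46 45 -15; 45 49 -15; -15 -15 39]
S = H·P̄·Hᵀ + R = [180 12; 12 66]
K = P̄·Hᵀ·S⁻¹ = [22/163 314/489; 34/489 773/978; -69/163 -49/326]
x' − x̄ = [2396/489, 5615/978, -757/326] = K·y
y = (KᵀK)⁻¹·Kᵀ·(x' − x̄) = [3, 7]
z = y + H·x̄ = [3, 7] + [-2, -6] = [1, 1]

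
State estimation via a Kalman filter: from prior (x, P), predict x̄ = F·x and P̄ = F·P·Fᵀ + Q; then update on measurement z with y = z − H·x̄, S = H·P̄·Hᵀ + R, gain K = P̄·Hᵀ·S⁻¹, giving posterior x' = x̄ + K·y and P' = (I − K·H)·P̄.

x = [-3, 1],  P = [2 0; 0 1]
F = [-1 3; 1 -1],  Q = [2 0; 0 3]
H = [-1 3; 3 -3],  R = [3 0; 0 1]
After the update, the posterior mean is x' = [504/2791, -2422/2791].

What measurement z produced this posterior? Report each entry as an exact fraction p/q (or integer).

z = [-3, 3]

x̄ = F·x = [6, -4]
P̄ = F·P·Fᵀ + Q = [13 -5; -5 6]
S = H·P̄·Hᵀ + R = [100 -153; -153 262]
K = P̄·Hᵀ·S⁻¹ = [926/2791 1116/2791; 977/2791 219/2791]
x' − x̄ = [-16242/2791, 8742/2791] = K·y
y = (KᵀK)⁻¹·Kᵀ·(x' − x̄) = [15, -27]
z = y + H·x̄ = [15, -27] + [-18, 30] = [-3, 3]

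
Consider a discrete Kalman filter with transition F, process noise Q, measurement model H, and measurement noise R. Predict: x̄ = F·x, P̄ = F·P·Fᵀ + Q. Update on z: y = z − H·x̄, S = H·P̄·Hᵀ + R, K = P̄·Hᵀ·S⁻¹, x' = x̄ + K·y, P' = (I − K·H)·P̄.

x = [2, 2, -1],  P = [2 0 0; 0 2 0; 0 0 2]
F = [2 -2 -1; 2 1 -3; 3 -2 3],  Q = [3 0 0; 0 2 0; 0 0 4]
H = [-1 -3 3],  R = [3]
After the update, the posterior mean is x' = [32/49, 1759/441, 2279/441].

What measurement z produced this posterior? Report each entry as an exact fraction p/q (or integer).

x̄ = F·x = [1, 9, -1]
P̄ = F·P·Fᵀ + Q = [21 10 14; 10 30 -10; 14 -10 48]
S = H·P̄·Hᵀ + R = [882]
K = P̄·Hᵀ·S⁻¹ = [-1/98; -65/441; 80/441]
x' − x̄ = [-17/49, -2210/441, 2720/441] = K·y
y = (KᵀK)⁻¹·Kᵀ·(x' − x̄) = [34]
z = y + H·x̄ = [34] + [-31] = [3]

z = [3]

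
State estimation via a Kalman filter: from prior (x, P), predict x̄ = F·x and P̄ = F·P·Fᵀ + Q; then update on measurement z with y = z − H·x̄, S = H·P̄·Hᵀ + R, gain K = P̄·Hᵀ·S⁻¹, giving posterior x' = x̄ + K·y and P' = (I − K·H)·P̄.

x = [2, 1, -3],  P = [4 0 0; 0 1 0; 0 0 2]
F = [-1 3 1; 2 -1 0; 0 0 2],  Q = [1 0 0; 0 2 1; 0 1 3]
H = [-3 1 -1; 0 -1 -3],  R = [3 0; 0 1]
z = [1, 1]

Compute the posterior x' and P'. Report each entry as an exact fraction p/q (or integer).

x' = [248/235, 694/235, -318/235]
P' = [319/329 2696/1645 -26/47; 2696/1645 27611/6580 -313/235; -26/47 -313/235 25/47]

x̄ = F·x = [-2, 3, -6]
P̄ = F·P·Fᵀ + Q = [16 -11 4; -11 19 1; 4 1 11]
y = z − H·x̄ = [-14, -14]
S = H·P̄·Hᵀ + R = [265 15; 15 125]
K = P̄·Hᵀ·S⁻¹ = [-393/1645 34/1645; 1341/6580 -1319/6580; -16/235 -62/235]
x' = x̄ + K·y = [248/235, 694/235, -318/235]
P' = (I − K·H)·P̄ = [319/329 2696/1645 -26/47; 2696/1645 27611/6580 -313/235; -26/47 -313/235 25/47]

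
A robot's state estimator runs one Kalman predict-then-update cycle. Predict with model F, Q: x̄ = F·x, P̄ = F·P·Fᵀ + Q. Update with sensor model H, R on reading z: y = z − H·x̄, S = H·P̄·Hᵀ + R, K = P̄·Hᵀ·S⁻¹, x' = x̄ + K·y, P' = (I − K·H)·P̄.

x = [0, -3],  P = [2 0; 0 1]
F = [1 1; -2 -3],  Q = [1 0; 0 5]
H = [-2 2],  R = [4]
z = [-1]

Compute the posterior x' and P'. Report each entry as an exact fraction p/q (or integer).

x' = [29/82, 13/82]
P' = [43/41 32/41; 32/41 61/41]

x̄ = F·x = [-3, 9]
P̄ = F·P·Fᵀ + Q = [4 -7; -7 22]
y = z − H·x̄ = [-25]
S = H·P̄·Hᵀ + R = [164]
K = P̄·Hᵀ·S⁻¹ = [-11/82; 29/82]
x' = x̄ + K·y = [29/82, 13/82]
P' = (I − K·H)·P̄ = [43/41 32/41; 32/41 61/41]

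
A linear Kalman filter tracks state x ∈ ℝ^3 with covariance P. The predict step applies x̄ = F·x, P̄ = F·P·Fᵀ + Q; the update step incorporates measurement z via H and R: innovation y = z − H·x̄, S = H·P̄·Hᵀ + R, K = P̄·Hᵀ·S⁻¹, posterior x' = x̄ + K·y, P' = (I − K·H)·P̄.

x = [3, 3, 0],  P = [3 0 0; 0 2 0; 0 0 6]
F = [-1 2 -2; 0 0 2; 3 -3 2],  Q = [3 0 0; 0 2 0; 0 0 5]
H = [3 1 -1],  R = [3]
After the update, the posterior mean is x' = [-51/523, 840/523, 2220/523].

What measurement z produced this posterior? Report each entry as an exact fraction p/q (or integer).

x̄ = F·x = [3, 0, 0]
P̄ = F·P·Fᵀ + Q = [38 -24 -45; -24 26 24; -45 24 74]
S = H·P̄·Hᵀ + R = [523]
K = P̄·Hᵀ·S⁻¹ = [135/523; -70/523; -185/523]
x' − x̄ = [-1620/523, 840/523, 2220/523] = K·y
y = (KᵀK)⁻¹·Kᵀ·(x' − x̄) = [-12]
z = y + H·x̄ = [-12] + [9] = [-3]

z = [-3]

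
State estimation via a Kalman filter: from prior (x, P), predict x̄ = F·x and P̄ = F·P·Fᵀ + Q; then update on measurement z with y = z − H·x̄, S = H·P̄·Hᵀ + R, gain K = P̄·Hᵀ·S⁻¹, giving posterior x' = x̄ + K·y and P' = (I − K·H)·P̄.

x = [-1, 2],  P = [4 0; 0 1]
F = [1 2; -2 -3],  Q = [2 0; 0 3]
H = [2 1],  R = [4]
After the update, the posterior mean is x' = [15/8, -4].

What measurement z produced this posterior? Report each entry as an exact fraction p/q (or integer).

x̄ = F·x = [3, -4]
P̄ = F·P·Fᵀ + Q = [10 -14; -14 28]
S = H·P̄·Hᵀ + R = [16]
K = P̄·Hᵀ·S⁻¹ = [3/8; 0]
x' − x̄ = [-9/8, 0] = K·y
y = (KᵀK)⁻¹·Kᵀ·(x' − x̄) = [-3]
z = y + H·x̄ = [-3] + [2] = [-1]

z = [-1]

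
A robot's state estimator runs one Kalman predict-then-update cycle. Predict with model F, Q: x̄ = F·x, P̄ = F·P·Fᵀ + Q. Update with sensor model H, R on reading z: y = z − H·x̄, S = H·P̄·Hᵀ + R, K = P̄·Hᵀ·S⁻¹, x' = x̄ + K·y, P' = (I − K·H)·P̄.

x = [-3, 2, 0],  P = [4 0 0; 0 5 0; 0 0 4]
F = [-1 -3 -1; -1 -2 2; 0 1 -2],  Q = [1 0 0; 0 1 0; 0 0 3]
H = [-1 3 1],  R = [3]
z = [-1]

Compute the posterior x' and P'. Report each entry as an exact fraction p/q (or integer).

x̄ = F·x = [-3, -1, 2]
P̄ = F·P·Fᵀ + Q = [54 26 -7; 26 41 -26; -7 -26 24]
y = z − H·x̄ = [-3]
S = H·P̄·Hᵀ + R = [152]
K = P̄·Hᵀ·S⁻¹ = [17/152; 71/152; -47/152]
x' = x̄ + K·y = [-507/152, -365/152, 445/152]
P' = (I − K·H)·P̄ = [7919/152 2745/152 -265/152; 2745/152 1191/152 -615/152; -265/152 -615/152 1439/152]

x' = [-507/152, -365/152, 445/152]
P' = [7919/152 2745/152 -265/152; 2745/152 1191/152 -615/152; -265/152 -615/152 1439/152]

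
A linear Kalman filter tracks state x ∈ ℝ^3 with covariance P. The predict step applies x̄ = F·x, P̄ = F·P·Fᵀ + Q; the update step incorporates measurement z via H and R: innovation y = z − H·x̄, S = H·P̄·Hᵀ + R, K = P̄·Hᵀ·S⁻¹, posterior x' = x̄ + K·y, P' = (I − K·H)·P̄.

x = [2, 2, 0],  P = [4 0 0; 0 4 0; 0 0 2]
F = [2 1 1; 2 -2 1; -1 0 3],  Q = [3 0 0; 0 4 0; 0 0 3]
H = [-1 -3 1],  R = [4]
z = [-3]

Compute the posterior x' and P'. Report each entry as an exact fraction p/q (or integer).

x̄ = F·x = [6, 0, -2]
P̄ = F·P·Fᵀ + Q = [25 10 -2; 10 38 -2; -2 -2 25]
y = z − H·x̄ = [5]
S = H·P̄·Hᵀ + R = [472]
K = P̄·Hᵀ·S⁻¹ = [-57/472; -63/236; 33/472]
x' = x̄ + K·y = [2547/472, -315/236, -779/472]
P' = (I − K·H)·P̄ = [8551/472 -1231/236 937/472; -1231/236 515/118 1607/236; 937/472 1607/236 10711/472]

x' = [2547/472, -315/236, -779/472]
P' = [8551/472 -1231/236 937/472; -1231/236 515/118 1607/236; 937/472 1607/236 10711/472]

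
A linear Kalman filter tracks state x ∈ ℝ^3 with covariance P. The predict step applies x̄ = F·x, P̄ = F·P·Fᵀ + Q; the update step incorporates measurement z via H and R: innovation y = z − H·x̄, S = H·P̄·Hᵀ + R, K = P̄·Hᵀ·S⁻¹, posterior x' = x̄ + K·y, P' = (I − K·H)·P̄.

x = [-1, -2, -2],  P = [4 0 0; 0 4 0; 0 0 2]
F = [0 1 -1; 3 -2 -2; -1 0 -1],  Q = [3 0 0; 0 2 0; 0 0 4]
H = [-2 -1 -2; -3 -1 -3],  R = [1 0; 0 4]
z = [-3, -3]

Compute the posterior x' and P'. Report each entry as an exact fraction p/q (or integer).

x' = [-2877/1907, 5469/1907, 3037/1907]
P' = [8212/1907 -5990/1907 -5438/1907; -5990/1907 32298/1907 -8160/1907; -5438/1907 -8160/1907 9166/1907]

x̄ = F·x = [0, 5, 3]
P̄ = F·P·Fᵀ + Q = [9 -4 2; -4 62 -8; 2 -8 10]
y = z − H·x̄ = [8, 11]
S = H·P̄·Hᵀ + R = [107 140; 140 201]
K = P̄·Hᵀ·S⁻¹ = [442/1907 -583/1907; -3998/1907 2538/1907; 704/1907 -756/1907]
x' = x̄ + K·y = [-2877/1907, 5469/1907, 3037/1907]
P' = (I − K·H)·P̄ = [8212/1907 -5990/1907 -5438/1907; -5990/1907 32298/1907 -8160/1907; -5438/1907 -8160/1907 9166/1907]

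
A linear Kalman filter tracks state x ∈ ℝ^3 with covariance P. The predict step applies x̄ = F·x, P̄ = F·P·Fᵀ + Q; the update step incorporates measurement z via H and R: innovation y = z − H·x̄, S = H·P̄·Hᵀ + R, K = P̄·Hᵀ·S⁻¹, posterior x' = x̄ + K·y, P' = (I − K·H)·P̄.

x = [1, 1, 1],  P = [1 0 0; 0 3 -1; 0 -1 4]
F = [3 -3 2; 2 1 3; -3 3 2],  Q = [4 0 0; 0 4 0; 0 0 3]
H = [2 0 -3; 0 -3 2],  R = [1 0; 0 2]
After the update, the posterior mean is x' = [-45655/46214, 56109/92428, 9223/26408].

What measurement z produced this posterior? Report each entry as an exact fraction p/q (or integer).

z = [-3, -1]

x̄ = F·x = [2, 6, 2]
P̄ = F·P·Fᵀ + Q = [68 28 -20; 28 41 16; -20 16 43]
S = H·P̄·Hᵀ + R = [900 -362; -362 351]
K = P̄·Hᵀ·S⁻¹ = [5977/46214 -5081/23107; -15067/92428 -19751/46214; -6509/26408 -1927/13204]
x' − x̄ = [-138083/46214, -498459/92428, -43593/26408] = K·y
y = (KᵀK)⁻¹·Kᵀ·(x' − x̄) = [-1, 13]
z = y + H·x̄ = [-1, 13] + [-2, -14] = [-3, -1]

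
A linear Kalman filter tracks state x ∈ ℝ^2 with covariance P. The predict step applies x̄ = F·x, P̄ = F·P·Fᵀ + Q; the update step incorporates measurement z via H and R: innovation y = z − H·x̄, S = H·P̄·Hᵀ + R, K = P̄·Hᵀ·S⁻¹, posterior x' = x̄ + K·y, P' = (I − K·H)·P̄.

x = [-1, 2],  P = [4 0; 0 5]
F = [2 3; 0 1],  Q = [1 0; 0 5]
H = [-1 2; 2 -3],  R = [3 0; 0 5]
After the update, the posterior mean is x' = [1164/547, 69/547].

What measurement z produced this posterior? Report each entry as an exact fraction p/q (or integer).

x̄ = F·x = [4, 2]
P̄ = F·P·Fᵀ + Q = [62 15; 15 10]
S = H·P̄·Hᵀ + R = [45 -79; -79 163]
K = P̄·Hᵀ·S⁻¹ = [1025/1094 1027/1094; 815/1094 395/1094]
x' − x̄ = [-1024/547, -1025/547] = K·y
y = (KᵀK)⁻¹·Kᵀ·(x' − x̄) = [-3, 1]
z = y + H·x̄ = [-3, 1] + [0, 2] = [-3, 3]

z = [-3, 3]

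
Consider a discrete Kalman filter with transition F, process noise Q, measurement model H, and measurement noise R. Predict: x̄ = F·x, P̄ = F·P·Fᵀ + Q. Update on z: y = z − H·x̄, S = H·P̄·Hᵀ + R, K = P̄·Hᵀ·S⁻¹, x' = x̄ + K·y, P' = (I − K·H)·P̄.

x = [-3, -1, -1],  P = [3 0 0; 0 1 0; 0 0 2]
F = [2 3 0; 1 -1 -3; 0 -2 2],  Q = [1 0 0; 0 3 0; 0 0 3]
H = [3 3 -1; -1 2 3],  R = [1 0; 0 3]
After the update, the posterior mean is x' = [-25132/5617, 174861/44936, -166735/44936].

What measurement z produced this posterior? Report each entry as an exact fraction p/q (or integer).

x̄ = F·x = [-9, 1, 0]
P̄ = F·P·Fᵀ + Q = [22 3 -6; 3 25 -10; -6 -10 15]
S = H·P̄·Hᵀ + R = [589 -82; -82 164]
K = P̄·Hᵀ·S⁻¹ = [16/137 -1673/11234; 205/1096 17721/89872; -95/1096 13093/89872]
x' − x̄ = [25421/5617, 129925/44936, -166735/44936] = K·y
y = (KᵀK)⁻¹·Kᵀ·(x' − x̄) = [26, -10]
z = y + H·x̄ = [26, -10] + [-24, 11] = [2, 1]

z = [2, 1]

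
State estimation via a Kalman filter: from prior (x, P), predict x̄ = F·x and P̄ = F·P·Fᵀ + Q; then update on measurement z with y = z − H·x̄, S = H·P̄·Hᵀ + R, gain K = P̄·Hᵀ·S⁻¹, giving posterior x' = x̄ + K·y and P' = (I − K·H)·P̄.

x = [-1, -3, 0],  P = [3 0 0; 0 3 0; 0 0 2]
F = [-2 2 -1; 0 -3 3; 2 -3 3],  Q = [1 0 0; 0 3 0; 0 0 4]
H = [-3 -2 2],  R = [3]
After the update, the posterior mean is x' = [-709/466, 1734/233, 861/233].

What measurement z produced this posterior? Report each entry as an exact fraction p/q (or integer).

z = [-3]

x̄ = F·x = [-4, 9, 7]
P̄ = F·P·Fᵀ + Q = [27 -24 -36; -24 48 45; -36 45 61]
S = H·P̄·Hᵀ + R = [466]
K = P̄·Hᵀ·S⁻¹ = [-105/466; 33/233; 70/233]
x' − x̄ = [1155/466, -363/233, -770/233] = K·y
y = (KᵀK)⁻¹·Kᵀ·(x' − x̄) = [-11]
z = y + H·x̄ = [-11] + [8] = [-3]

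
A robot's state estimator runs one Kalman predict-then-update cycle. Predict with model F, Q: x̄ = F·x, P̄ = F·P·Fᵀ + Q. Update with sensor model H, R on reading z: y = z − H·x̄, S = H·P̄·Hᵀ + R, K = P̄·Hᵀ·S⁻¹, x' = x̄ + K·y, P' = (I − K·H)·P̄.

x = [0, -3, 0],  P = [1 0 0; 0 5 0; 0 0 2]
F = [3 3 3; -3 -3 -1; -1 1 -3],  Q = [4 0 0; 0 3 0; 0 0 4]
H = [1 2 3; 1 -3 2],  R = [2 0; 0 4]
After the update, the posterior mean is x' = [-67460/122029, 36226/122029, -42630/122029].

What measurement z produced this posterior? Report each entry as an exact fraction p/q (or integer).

x̄ = F·x = [-9, 9, -3]
P̄ = F·P·Fᵀ + Q = [76 -60 -6; -60 59 -6; -6 -6 28]
S = H·P̄·Hᵀ + R = [218 -50; -50 1131]
K = P̄·Hᵀ·S⁻¹ = [-28961/122029 25046/122029; 16395/122029 -26141/122029; 39023/122029 9062/122029]
x' − x̄ = [1030801/122029, -1062035/122029, 323457/122029] = K·y
y = (KᵀK)⁻¹·Kᵀ·(x' − x̄) = [-1, 40]
z = y + H·x̄ = [-1, 40] + [0, -42] = [-1, -2]

z = [-1, -2]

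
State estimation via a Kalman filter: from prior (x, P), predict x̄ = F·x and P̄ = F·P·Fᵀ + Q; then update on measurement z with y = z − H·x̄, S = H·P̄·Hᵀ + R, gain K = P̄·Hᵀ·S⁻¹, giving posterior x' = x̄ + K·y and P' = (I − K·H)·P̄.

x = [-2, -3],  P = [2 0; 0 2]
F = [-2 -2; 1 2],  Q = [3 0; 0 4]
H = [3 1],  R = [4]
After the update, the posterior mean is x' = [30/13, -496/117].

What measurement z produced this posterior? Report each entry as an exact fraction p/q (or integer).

x̄ = F·x = [10, -8]
P̄ = F·P·Fᵀ + Q = [19 -12; -12 14]
S = H·P̄·Hᵀ + R = [117]
K = P̄·Hᵀ·S⁻¹ = [5/13; -22/117]
x' − x̄ = [-100/13, 440/117] = K·y
y = (KᵀK)⁻¹·Kᵀ·(x' − x̄) = [-20]
z = y + H·x̄ = [-20] + [22] = [2]

z = [2]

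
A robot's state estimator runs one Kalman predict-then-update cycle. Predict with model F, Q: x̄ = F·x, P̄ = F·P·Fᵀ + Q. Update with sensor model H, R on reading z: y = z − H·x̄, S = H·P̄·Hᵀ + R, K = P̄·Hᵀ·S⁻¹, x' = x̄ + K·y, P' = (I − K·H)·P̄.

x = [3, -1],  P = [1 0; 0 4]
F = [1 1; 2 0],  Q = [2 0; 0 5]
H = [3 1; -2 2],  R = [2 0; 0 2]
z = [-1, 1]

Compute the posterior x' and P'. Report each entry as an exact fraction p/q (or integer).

x̄ = F·x = [2, 6]
P̄ = F·P·Fᵀ + Q = [7 2; 2 9]
y = z − H·x̄ = [-13, -7]
S = H·P̄·Hᵀ + R = [86 -16; -16 50]
K = P̄·Hᵀ·S⁻¹ = [165/674 -41/337; 487/2022 361/1011]
x' = x̄ + K·y = [-223/674, 249/674]
P' = (I − K·H)·P̄ = [103/674 21/674; 21/674 785/2022]

x' = [-223/674, 249/674]
P' = [103/674 21/674; 21/674 785/2022]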